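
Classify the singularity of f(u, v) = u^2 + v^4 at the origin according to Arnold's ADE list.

A3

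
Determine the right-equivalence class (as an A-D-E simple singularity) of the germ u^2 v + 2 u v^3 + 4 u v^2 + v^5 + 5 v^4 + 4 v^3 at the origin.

D_{5}

The Hessian of f at 0 is [[0, 0], [0, 0]] with rank 0, so corank 2. A Groebner basis of the Jacobian ideal J(f) in C{u,v} is {u*v^2 - 2*u*v - 4*v^2, u*v + v^3 + 2*v^2, u^2 - 4*v^2}; counting standard monomials gives mu = 5. Corank 2; j^3 = v*(u + 2*v)^2 has shape L^2 M (L != M), so D-series; mu = 5 gives D_5.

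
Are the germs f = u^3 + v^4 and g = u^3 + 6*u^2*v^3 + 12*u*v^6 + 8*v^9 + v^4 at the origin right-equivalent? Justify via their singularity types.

Yes.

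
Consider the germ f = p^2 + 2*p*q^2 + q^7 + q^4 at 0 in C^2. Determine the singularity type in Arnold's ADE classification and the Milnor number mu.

Type A_{6}, Milnor number mu = 6.

The Hessian of f at 0 has rank 1. Corank 1: A-series; mu = 6 gives A_6.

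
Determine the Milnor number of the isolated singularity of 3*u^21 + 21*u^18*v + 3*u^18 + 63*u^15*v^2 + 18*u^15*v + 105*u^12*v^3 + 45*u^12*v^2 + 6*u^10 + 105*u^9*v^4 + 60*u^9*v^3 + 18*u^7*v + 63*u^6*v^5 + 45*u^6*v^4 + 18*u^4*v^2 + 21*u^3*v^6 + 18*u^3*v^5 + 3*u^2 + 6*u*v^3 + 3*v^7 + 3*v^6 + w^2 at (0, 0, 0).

The Hessian of f at 0 has rank 2. Corank 1: A-series; mu = 6 gives A_6.

6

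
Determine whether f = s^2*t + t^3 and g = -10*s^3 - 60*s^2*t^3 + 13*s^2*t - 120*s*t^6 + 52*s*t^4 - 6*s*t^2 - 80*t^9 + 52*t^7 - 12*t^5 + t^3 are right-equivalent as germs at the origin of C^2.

Yes.

The Hessian of f at 0 has rank 0. Corank 2; j^3 = t*(s^2 + t^2) splits into three distinct lines over C (the quadratic factor has nonzero discriminant), so D_4. The Hessian of g at 0 has rank 0. Corank 2; j^3 = -(2*s - t)*(5*s^2 - 4*s*t + t^2) splits into three distinct lines over C (the quadratic factor has nonzero discriminant), so D_4. Both have type D_4, hence right-equivalent.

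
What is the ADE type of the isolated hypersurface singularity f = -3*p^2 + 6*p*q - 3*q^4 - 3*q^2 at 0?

The Hessian of f at 0 is [[-6, 6], [6, -6]] with rank 1, so corank 1. A Groebner basis of the Jacobian ideal J(f) in C{p,q} is {q^3, p - q}; counting standard monomials gives mu = 3. Corank 1: A-series; mu = 3 gives A_3.

A_3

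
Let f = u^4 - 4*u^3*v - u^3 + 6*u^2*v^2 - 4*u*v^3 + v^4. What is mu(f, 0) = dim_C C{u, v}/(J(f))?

6

The Hessian of f at 0 has rank 0. Corank 2; j^3 = -u^3 is a perfect cube, so E-series; the 4-jet and mu = 6 give E_6.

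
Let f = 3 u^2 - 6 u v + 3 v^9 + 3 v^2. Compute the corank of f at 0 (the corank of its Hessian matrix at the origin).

1

Hessian at 0 has rank 1.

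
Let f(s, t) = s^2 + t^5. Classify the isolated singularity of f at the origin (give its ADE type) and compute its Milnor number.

Type A4, Milnor number mu = 4.

The Hessian of f at 0 has rank 1. Corank 1: A-series; mu = 4 gives A_4.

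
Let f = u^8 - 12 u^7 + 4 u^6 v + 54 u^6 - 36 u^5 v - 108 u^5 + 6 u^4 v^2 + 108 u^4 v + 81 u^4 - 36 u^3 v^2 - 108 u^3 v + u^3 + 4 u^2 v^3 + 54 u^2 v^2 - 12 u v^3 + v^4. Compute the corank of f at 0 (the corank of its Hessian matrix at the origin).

2

The Hessian at 0 is [[0, 0], [0, 0]] of rank 0; hence corank 2.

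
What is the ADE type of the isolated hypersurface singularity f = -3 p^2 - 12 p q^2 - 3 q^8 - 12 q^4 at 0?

A7

The Hessian of f at 0 is [[-6, 0], [0, 0]] with rank 1, so corank 1. A Groebner basis of the Jacobian ideal J(f) in C{p,q} is {p^4, p^3*q, p/2 + q^2}; counting standard monomials gives mu = 7. Corank 1: A-series; mu = 7 gives A_7.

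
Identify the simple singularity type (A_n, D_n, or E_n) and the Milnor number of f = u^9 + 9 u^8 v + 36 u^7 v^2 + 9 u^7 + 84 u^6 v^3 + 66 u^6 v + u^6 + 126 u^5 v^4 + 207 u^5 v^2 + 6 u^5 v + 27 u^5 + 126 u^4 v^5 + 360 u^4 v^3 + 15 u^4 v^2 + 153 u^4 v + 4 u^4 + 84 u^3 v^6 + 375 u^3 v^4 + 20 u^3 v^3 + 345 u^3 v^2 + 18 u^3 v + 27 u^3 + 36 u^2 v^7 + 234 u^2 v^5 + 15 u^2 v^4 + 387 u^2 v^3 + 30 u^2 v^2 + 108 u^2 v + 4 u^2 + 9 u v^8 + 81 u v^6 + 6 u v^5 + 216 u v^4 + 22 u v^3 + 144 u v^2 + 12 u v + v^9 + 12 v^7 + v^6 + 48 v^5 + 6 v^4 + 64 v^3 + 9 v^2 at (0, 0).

Type A_2, Milnor number mu = 2.

The Hessian of f at 0 has rank 1. Corank 1: A-series; mu = 2 gives A_2.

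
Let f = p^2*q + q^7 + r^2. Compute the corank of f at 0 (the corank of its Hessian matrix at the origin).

2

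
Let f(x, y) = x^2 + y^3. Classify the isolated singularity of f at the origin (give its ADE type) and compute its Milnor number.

Type A_{2}, Milnor number mu = 2.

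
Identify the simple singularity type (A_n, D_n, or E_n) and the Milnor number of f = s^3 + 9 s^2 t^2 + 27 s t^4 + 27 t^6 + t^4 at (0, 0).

Type E6, Milnor number mu = 6.

The Hessian of f at 0 has rank 0. Corank 2; j^3 = s^3 is a perfect cube, so E-series; the 4-jet and mu = 6 give E_6.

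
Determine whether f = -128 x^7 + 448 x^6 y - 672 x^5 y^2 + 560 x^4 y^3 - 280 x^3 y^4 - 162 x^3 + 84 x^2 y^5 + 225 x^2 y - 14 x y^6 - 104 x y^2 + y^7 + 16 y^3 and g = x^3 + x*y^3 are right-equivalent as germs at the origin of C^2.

The Hessian of f at 0 has rank 0. Corank 2; j^3 = -(2*x - y)*(9*x - 4*y)^2 has shape L^2 M (L != M), so D-series; mu = 8 gives D_8. The Hessian of g at 0 has rank 0. Corank 2; j^3 = x^3 is a perfect cube, so E-series; the 4-jet and mu = 7 give E_7. f is D_8 but g is E_7, hence not right-equivalent.

No.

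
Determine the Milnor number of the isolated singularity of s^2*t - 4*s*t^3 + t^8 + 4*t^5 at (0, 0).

The Hessian of f at 0 is [[0, 0], [0, 0]] with rank 0, so corank 2. A Groebner basis of the Jacobian ideal J(f) in C{s,t} is {s^4, s^3*t + s^2 - 2*s*t^2, -s^3/2 + s^2*t^2, -s*t/2 + t^3}; counting standard monomials gives mu = 9. Corank 2; j^3 = s^2*t has shape L^2 M (L != M), so D-series; mu = 9 gives D_9.

9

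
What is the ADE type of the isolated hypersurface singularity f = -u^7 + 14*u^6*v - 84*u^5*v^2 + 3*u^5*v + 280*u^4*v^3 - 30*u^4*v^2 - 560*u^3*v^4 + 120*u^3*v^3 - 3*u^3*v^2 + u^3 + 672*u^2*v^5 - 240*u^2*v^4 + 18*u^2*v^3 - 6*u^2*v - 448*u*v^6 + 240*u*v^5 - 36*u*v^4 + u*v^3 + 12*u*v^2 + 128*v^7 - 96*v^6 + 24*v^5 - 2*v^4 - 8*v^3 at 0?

The Hessian of f at 0 is [[0, 0], [0, 0]] with rank 0, so corank 2. A Groebner basis of the Jacobian ideal J(f) in C{u,v} is {u^3 - 6*u^2*v - 48*u^2 + 192*u*v - 192*v^2, 6*u^2 + u*v^2 - 24*u*v + 24*v^2, 3*u^2 - 12*u*v + v^3 + 12*v^2}; counting standard monomials gives mu = 7. Corank 2; j^3 = (u - 2*v)^3 is a perfect cube, so E-series; the 4-jet and mu = 7 give E_7.

E_7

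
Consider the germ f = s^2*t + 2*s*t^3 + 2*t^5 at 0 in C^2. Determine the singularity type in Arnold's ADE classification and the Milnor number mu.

Type D_{6}, Milnor number mu = 6.

The Hessian of f at 0 has rank 0. Corank 2; j^3 = s^2*t has shape L^2 M (L != M), so D-series; mu = 6 gives D_6.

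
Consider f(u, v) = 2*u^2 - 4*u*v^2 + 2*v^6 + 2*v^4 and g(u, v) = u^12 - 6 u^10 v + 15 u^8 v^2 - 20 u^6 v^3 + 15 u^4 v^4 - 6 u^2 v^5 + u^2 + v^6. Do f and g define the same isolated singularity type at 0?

The Hessian of f at 0 is [[4, 0], [0, 0]] with rank 1, so corank 1. A Groebner basis of the Jacobian ideal J(f) in C{u,v} is {u^3, u^2*v, -u + v^2}; counting standard monomials gives mu = 5. Corank 1: A-series; mu = 5 gives A_5. The Hessian of g at 0 is [[2, 0], [0, 0]] with rank 1, so corank 1. A Groebner basis of the Jacobian ideal J(g) in C{u,v} is {v^5, u}; counting standard monomials gives mu = 5. Corank 1: A-series; mu = 5 gives A_5. Both have type A_5, hence right-equivalent.

Yes.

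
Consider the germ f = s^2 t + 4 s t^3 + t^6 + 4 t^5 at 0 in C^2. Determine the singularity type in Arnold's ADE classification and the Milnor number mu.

Type D7, Milnor number mu = 7.

The Hessian of f at 0 is [[0, 0], [0, 0]] with rank 0, so corank 2. A Groebner basis of the Jacobian ideal J(f) in C{s,t} is {s^3, s^2*t + 2*s^2/3 + 4*s*t^2/3, s*t/2 + t^3}; counting standard monomials gives mu = 7. Corank 2; j^3 = s^2*t has shape L^2 M (L != M), so D-series; mu = 7 gives D_7.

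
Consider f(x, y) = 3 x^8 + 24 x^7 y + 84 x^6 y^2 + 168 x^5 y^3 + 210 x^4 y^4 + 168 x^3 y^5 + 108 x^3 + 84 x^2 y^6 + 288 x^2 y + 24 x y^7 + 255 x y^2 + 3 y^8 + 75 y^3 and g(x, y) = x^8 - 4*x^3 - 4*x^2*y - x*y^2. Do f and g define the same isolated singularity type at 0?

The Hessian of f at 0 is [[0, 0], [0, 0]] with rank 0, so corank 2. A Groebner basis of the Jacobian ideal J(f) in C{x,y} is {-209952*x*y + y^7 - 174960*y^2, x*y^2 + 5*y^3/6, x^2 + 11*x*y/6 + 5*y^2/6}; counting standard monomials gives mu = 9. Corank 2; j^3 = 3*(x + y)*(6*x + 5*y)^2 has shape L^2 M (L != M), so D-series; mu = 9 gives D_9. The Hessian of g at 0 is [[0, 0], [0, 0]] with rank 0, so corank 2. A Groebner basis of the Jacobian ideal J(g) in C{x,y} is {32*x*y + y^7 + 16*y^2, x*y^2 + y^3/2, x^2 + x*y/2}; counting standard monomials gives mu = 9. Corank 2; j^3 = -x*(2*x + y)^2 has shape L^2 M (L != M), so D-series; mu = 9 gives D_9. Both have type D_9, hence right-equivalent.

Yes.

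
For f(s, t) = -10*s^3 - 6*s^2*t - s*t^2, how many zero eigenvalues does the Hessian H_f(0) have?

Hessian at 0 has rank 0.

2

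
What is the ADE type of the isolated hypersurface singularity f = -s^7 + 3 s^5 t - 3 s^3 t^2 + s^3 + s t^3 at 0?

The Hessian of f at 0 has rank 0. Corank 2; j^3 = s^3 is a perfect cube, so E-series; the 4-jet and mu = 7 give E_7.

E7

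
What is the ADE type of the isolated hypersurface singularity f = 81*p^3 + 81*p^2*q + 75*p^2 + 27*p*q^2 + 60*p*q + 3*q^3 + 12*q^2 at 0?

The Hessian of f at 0 has rank 1. Corank 1: A-series; mu = 2 gives A_2.

A_{2}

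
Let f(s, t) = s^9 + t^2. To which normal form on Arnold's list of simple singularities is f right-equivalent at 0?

A_8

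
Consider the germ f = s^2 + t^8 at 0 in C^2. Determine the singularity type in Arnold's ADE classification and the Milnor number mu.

The Hessian of f at 0 is [[2, 0], [0, 0]] with rank 1, so corank 1. A Groebner basis of the Jacobian ideal J(f) in C{s,t} is {t^7, s}; counting standard monomials gives mu = 7. Corank 1: A-series; mu = 7 gives A_7.

Type A_{7}, Milnor number mu = 7.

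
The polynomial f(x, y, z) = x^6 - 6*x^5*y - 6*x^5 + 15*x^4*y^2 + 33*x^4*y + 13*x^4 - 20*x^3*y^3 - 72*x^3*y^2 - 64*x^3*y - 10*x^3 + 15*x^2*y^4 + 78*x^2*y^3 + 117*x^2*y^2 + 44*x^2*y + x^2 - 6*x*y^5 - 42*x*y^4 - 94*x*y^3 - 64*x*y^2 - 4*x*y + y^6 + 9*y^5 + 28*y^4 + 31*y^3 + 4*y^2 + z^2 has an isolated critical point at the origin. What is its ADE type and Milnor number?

Type A2, Milnor number mu = 2.

The Hessian of f at 0 has rank 2. Corank 1: A-series; mu = 2 gives A_2.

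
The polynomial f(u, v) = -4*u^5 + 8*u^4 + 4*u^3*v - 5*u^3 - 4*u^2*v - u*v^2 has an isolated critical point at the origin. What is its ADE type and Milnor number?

Type D_{4}, Milnor number mu = 4.

The Hessian of f at 0 has rank 0. Corank 2; j^3 = -u*(5*u^2 + 4*u*v + v^2) splits into three distinct lines over C (the quadratic factor has nonzero discriminant), so D_4.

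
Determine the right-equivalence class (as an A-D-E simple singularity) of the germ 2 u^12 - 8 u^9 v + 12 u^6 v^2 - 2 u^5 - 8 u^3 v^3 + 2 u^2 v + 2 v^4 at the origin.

D_5

The Hessian of f at 0 is [[0, 0], [0, 0]] with rank 0, so corank 2. A Groebner basis of the Jacobian ideal J(f) in C{u,v} is {u^3, u^2/4 + v^3, u*v}; counting standard monomials gives mu = 5. Corank 2; j^3 = 2*u^2*v has shape L^2 M (L != M), so D-series; mu = 5 gives D_5.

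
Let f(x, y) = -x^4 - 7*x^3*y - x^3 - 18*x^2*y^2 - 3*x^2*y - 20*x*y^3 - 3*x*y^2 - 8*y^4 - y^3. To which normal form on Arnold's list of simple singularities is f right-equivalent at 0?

E_{7}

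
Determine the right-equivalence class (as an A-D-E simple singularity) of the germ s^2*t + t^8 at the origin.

D_{9}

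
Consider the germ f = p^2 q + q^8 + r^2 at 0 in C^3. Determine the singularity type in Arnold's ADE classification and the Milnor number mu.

Type D_{9}, Milnor number mu = 9.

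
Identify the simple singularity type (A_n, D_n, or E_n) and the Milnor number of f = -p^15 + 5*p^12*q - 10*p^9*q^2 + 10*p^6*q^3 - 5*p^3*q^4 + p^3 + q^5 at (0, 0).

The Hessian of f at 0 has rank 0. Corank 2; j^3 = p^3 is a perfect cube, so E-series; the 5-jet and mu = 8 give E_8.

Type E_{8}, Milnor number mu = 8.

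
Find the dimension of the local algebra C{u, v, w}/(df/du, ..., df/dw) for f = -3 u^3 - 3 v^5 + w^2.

8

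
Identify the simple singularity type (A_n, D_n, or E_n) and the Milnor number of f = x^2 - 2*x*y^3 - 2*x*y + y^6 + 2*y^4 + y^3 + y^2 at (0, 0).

Type A2, Milnor number mu = 2.

The Hessian of f at 0 is [[2, -2], [-2, 2]] with rank 1, so corank 1. A Groebner basis of the Jacobian ideal J(f) in C{x,y} is {y^2, x - y}; counting standard monomials gives mu = 2. Corank 1: A-series; mu = 2 gives A_2.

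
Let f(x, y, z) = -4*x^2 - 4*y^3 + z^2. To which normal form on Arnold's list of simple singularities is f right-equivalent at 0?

The Hessian of f at 0 has rank 2. Corank 1: A-series; mu = 2 gives A_2.

A_{2}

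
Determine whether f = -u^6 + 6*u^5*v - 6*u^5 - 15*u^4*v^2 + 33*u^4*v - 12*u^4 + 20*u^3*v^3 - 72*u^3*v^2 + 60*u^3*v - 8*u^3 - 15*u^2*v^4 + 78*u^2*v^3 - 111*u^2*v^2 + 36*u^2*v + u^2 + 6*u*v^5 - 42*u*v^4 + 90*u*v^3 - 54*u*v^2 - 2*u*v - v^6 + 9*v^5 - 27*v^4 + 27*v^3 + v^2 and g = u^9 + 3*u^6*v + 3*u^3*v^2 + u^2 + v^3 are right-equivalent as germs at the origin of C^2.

Yes.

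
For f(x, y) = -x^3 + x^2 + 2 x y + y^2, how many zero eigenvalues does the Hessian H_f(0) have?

1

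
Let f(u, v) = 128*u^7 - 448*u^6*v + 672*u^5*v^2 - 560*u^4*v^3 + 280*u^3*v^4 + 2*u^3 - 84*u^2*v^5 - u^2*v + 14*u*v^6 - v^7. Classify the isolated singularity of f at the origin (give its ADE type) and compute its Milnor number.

Type D_8, Milnor number mu = 8.

The Hessian of f at 0 is [[0, 0], [0, 0]] with rank 0, so corank 2. A Groebner basis of the Jacobian ideal J(f) in C{u,v} is {u*v/14 + v^6, u*v^2, u^2 - u*v/2}; counting standard monomials gives mu = 8. Corank 2; j^3 = u^2*(2*u - v) has shape L^2 M (L != M), so D-series; mu = 8 gives D_8.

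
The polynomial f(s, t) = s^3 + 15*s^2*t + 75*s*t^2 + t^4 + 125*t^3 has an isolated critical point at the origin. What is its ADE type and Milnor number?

Type E_{6}, Milnor number mu = 6.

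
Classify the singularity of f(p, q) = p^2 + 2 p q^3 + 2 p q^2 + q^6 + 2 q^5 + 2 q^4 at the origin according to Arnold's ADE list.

The Hessian of f at 0 is [[2, 0], [0, 0]] with rank 1, so corank 1. A Groebner basis of the Jacobian ideal J(f) in C{p,q} is {p^2, p*q, p + q^2}; counting standard monomials gives mu = 3. Corank 1: A-series; mu = 3 gives A_3.

A3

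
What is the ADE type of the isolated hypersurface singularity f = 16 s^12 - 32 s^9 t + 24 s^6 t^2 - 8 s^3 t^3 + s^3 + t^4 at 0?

The Hessian of f at 0 has rank 0. Corank 2; j^3 = s^3 is a perfect cube, so E-series; the 4-jet and mu = 6 give E_6.

E_{6}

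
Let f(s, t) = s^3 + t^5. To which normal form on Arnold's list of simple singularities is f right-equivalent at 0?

E_{8}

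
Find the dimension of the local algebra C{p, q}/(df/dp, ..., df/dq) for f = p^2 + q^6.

5

The Hessian of f at 0 has rank 1. Corank 1: A-series; mu = 5 gives A_5.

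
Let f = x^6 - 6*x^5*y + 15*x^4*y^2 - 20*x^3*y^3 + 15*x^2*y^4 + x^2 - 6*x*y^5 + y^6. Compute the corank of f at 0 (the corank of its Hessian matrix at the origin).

1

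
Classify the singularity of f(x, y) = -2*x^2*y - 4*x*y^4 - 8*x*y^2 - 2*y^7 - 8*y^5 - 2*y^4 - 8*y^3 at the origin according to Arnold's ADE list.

D5

The Hessian of f at 0 has rank 0. Corank 2; j^3 = -2*y*(x + 2*y)^2 has shape L^2 M (L != M), so D-series; mu = 5 gives D_5.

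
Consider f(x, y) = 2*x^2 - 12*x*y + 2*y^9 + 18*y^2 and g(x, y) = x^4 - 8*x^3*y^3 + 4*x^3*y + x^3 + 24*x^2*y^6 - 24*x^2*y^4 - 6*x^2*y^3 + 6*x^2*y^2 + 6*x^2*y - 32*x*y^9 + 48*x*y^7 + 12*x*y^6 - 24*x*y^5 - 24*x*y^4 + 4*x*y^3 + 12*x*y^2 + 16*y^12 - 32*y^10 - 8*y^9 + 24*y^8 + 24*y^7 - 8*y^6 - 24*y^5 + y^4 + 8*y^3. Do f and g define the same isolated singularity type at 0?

No.

The Hessian of f at 0 has rank 1. Corank 1: A-series; mu = 8 gives A_8. The Hessian of g at 0 has rank 0. Corank 2; j^3 = (x + 2*y)^3 is a perfect cube, so E-series; the 4-jet and mu = 6 give E_6. f is A_8 but g is E_6, hence not right-equivalent.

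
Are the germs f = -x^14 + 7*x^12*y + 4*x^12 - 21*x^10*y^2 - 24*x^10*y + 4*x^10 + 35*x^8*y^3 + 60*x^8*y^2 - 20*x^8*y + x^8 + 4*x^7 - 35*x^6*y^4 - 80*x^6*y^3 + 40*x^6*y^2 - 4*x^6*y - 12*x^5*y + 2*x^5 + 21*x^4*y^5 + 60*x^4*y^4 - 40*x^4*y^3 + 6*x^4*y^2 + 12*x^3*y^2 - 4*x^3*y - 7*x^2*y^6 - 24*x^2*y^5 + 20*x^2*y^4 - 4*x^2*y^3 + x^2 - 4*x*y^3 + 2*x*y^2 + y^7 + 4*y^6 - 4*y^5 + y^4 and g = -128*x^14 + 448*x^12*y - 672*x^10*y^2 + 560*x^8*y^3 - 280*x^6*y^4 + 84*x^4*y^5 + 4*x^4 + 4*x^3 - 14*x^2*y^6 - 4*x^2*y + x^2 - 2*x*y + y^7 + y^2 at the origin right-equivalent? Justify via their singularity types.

The Hessian of f at 0 has rank 1. Corank 1: A-series; mu = 6 gives A_6. The Hessian of g at 0 has rank 1. Corank 1: A-series; mu = 6 gives A_6. Both have type A_6, hence right-equivalent.

Yes.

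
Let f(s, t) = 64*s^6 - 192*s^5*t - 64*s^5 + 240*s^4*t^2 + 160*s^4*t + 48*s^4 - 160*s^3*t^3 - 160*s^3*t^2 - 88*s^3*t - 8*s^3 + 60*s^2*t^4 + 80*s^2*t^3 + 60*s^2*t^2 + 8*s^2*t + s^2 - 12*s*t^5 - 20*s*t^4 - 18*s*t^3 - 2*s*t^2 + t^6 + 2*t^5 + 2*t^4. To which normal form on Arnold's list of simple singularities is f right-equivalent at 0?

A_{3}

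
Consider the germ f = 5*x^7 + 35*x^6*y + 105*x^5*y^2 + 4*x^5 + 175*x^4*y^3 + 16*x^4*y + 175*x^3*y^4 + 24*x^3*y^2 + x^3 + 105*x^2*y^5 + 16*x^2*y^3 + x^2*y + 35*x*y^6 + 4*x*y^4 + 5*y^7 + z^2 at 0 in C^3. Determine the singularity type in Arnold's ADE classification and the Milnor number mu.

The Hessian of f at 0 is [[0, 0, 0], [0, 0, 0], [0, 0, 2]] with rank 1, so corank 2. A Groebner basis of the Jacobian ideal J(f) in C{x,y,z} is {-2*x^2/3 + x*y^3, 19*x^2/6 + x*y/2 + y^4, x^3, x^2*y, z}; counting standard monomials gives mu = 8. Corank 2; j^3 = x^2*(x + y) has shape L^2 M (L != M), so D-series; mu = 8 gives D_8.

Type D_{8}, Milnor number mu = 8.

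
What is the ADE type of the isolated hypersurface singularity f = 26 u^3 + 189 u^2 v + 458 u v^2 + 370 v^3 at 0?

D_{4}

The Hessian of f at 0 has rank 0. Corank 2; j^3 = (2*u + 5*v)*(13*u^2 + 62*u*v + 74*v^2) splits into three distinct lines over C (the quadratic factor has nonzero discriminant), so D_4.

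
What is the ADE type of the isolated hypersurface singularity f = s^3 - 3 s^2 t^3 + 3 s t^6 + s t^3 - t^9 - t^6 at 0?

E_{7}

The Hessian of f at 0 has rank 0. Corank 2; j^3 = s^3 is a perfect cube, so E-series; the 4-jet and mu = 7 give E_7.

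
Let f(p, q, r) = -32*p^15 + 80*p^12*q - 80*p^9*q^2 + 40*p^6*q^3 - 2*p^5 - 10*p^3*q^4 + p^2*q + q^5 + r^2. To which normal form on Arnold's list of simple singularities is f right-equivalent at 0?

D_{6}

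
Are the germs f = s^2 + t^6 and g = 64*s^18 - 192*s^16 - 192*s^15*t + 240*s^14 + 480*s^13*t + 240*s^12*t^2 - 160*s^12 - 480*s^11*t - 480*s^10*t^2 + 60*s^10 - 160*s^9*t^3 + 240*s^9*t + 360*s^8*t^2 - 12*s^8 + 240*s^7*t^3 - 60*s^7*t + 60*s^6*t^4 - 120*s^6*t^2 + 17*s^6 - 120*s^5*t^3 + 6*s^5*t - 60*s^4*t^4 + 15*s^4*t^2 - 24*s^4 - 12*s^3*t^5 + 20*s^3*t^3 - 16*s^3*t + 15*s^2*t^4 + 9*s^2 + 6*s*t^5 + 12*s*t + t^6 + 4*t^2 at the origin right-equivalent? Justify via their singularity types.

Yes.

The Hessian of f at 0 has rank 1. Corank 1: A-series; mu = 5 gives A_5. The Hessian of g at 0 has rank 1. Corank 1: A-series; mu = 5 gives A_5. Both have type A_5, hence right-equivalent.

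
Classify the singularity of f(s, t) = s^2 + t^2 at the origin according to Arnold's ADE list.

A1

The Hessian of f at 0 has rank 2. Corank 0: nondegenerate Morse point, so A_1.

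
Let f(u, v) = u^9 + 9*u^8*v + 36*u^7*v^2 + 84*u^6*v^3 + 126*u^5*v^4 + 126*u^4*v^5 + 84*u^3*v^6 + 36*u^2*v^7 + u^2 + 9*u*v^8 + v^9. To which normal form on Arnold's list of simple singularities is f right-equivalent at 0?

A_{8}

The Hessian of f at 0 has rank 1. Corank 1: A-series; mu = 8 gives A_8.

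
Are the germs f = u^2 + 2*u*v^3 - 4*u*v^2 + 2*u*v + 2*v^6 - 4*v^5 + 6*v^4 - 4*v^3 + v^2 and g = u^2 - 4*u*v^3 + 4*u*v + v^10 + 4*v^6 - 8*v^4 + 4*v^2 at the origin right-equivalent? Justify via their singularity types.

No.

The Hessian of f at 0 has rank 1. Corank 1: A-series; mu = 5 gives A_5. The Hessian of g at 0 has rank 1. Corank 1: A-series; mu = 9 gives A_9. f is A_5 but g is A_9, hence not right-equivalent.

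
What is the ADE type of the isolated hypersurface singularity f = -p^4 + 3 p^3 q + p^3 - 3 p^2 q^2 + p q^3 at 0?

The Hessian of f at 0 is [[0, 0], [0, 0]] with rank 0, so corank 2. A Groebner basis of the Jacobian ideal J(f) in C{p,q} is {3*p^2 + q^4 + q^3, p^3, p^2*q - p^2 - q^3/3, -2*p^2 + p*q^2 - 2*q^3/3}; counting standard monomials gives mu = 7. Corank 2; j^3 = p^3 is a perfect cube, so E-series; the 4-jet and mu = 7 give E_7.

E_7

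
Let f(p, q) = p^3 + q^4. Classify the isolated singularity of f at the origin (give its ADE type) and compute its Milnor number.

Type E_6, Milnor number mu = 6.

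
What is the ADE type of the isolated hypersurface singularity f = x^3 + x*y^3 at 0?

E_{7}

The Hessian of f at 0 has rank 0. Corank 2; j^3 = x^3 is a perfect cube, so E-series; the 4-jet and mu = 7 give E_7.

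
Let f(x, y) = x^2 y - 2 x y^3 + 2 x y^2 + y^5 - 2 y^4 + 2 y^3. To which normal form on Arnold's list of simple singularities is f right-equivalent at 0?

The Hessian of f at 0 has rank 0. Corank 2; j^3 = y*(x^2 + 2*x*y + 2*y^2) splits into three distinct lines over C (the quadratic factor has nonzero discriminant), so D_4.

D4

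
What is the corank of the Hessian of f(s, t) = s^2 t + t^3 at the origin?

2

Hessian at 0 has rank 0.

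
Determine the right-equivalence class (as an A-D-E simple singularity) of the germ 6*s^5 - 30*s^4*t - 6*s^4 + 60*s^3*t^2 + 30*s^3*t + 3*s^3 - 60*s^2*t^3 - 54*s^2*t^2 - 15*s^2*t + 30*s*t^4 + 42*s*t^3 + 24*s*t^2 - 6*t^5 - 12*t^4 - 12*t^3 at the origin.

The Hessian of f at 0 has rank 0. Corank 2; j^3 = 3*(s - 2*t)^2*(s - t) has shape L^2 M (L != M), so D-series; mu = 6 gives D_6.

D_6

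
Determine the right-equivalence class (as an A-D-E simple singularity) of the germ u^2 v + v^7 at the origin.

D8

The Hessian of f at 0 has rank 0. Corank 2; j^3 = u^2*v has shape L^2 M (L != M), so D-series; mu = 8 gives D_8.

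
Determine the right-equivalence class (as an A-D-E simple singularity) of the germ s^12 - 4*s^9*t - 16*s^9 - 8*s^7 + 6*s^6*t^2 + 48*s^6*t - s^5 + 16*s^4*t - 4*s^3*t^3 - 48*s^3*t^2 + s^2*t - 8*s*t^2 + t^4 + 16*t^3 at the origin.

D5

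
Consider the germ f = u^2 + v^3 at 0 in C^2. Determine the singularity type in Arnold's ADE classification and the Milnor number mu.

The Hessian of f at 0 is [[2, 0], [0, 0]] with rank 1, so corank 1. A Groebner basis of the Jacobian ideal J(f) in C{u,v} is {v^2, u}; counting standard monomials gives mu = 2. Corank 1: A-series; mu = 2 gives A_2.

Type A_2, Milnor number mu = 2.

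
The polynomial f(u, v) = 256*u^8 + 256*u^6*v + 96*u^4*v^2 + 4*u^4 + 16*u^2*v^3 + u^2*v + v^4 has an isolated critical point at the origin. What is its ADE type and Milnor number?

Type D_{5}, Milnor number mu = 5.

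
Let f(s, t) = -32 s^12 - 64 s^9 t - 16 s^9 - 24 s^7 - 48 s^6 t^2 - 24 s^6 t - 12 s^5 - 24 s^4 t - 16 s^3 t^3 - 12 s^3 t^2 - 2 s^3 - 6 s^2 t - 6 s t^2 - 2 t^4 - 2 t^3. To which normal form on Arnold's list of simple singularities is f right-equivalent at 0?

E_6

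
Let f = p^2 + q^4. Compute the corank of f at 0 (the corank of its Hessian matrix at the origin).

1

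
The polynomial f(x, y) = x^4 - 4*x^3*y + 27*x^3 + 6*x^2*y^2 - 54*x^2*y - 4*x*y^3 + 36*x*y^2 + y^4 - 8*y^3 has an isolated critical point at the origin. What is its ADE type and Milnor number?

The Hessian of f at 0 has rank 0. Corank 2; j^3 = (3*x - 2*y)^3 is a perfect cube, so E-series; the 4-jet and mu = 6 give E_6.

Type E_6, Milnor number mu = 6.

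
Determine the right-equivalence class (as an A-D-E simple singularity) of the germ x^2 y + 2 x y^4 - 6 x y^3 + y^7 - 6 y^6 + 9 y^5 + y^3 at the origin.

The Hessian of f at 0 has rank 0. Corank 2; j^3 = y*(x^2 + y^2) splits into three distinct lines over C (the quadratic factor has nonzero discriminant), so D_4.

D_{4}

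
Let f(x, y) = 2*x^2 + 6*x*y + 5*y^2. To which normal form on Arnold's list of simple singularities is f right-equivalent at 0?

The Hessian of f at 0 has rank 2. Corank 0: nondegenerate Morse point, so A_1.

A1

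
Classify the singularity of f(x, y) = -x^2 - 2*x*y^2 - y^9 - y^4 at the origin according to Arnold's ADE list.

A8

The Hessian of f at 0 is [[-2, 0], [0, 0]] with rank 1, so corank 1. A Groebner basis of the Jacobian ideal J(f) in C{x,y} is {x^4, x + y^2}; counting standard monomials gives mu = 8. Corank 1: A-series; mu = 8 gives A_8.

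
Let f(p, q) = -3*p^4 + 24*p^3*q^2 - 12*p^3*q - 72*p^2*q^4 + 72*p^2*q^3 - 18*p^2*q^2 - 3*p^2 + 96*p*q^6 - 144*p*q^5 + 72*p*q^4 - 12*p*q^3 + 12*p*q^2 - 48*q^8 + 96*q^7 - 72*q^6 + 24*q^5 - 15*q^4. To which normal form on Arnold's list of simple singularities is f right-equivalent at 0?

A3

The Hessian of f at 0 has rank 1. Corank 1: A-series; mu = 3 gives A_3.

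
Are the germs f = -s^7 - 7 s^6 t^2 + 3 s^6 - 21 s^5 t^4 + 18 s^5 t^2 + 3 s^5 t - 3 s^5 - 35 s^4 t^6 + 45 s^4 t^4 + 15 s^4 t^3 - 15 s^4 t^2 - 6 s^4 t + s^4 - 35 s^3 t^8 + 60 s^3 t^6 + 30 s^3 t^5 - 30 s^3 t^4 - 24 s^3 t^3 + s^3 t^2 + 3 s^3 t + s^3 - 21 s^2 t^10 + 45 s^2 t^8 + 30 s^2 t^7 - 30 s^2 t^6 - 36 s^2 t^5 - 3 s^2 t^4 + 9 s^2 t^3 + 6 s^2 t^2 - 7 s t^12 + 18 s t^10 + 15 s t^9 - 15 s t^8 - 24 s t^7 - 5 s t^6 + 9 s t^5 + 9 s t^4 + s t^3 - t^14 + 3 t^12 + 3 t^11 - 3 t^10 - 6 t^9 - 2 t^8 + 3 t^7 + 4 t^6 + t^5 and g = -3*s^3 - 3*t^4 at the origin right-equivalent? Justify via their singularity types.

No.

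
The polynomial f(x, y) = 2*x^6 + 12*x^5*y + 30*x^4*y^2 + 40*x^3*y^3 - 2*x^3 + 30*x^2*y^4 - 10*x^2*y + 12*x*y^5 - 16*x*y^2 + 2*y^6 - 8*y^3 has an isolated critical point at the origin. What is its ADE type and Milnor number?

Type D_{7}, Milnor number mu = 7.

The Hessian of f at 0 has rank 0. Corank 2; j^3 = -2*(x + y)*(x + 2*y)^2 has shape L^2 M (L != M), so D-series; mu = 7 gives D_7.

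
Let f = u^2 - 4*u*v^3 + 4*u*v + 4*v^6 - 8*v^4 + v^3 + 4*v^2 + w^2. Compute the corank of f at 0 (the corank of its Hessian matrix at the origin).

Hessian at 0 has rank 2.

1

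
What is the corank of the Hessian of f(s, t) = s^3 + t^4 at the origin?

2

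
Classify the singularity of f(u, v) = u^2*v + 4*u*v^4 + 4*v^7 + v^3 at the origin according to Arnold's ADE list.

D_4

The Hessian of f at 0 is [[0, 0], [0, 0]] with rank 0, so corank 2. A Groebner basis of the Jacobian ideal J(f) in C{u,v} is {v^3, u^2 + 3*v^2, u*v}; counting standard monomials gives mu = 4. Corank 2; j^3 = v*(u^2 + v^2) splits into three distinct lines over C (the quadratic factor has nonzero discriminant), so D_4.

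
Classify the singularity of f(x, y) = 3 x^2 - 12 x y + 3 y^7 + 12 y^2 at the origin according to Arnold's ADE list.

A6

The Hessian of f at 0 has rank 1. Corank 1: A-series; mu = 6 gives A_6.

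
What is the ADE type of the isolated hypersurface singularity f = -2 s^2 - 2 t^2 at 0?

The Hessian of f at 0 has rank 2. Corank 0: nondegenerate Morse point, so A_1.

A_1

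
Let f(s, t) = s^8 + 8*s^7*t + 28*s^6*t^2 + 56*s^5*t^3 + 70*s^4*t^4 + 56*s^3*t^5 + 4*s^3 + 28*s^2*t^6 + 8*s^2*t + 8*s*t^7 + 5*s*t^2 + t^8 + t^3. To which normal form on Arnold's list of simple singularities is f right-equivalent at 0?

D_{9}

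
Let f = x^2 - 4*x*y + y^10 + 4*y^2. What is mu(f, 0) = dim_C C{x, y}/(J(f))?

The Hessian of f at 0 is [[2, -4], [-4, 8]] with rank 1, so corank 1. A Groebner basis of the Jacobian ideal J(f) in C{x,y} is {y^9, x - 2*y}; counting standard monomials gives mu = 9. Corank 1: A-series; mu = 9 gives A_9.

9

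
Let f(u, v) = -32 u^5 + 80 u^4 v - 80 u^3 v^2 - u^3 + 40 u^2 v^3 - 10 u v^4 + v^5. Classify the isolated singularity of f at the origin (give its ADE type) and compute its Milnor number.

Type E_8, Milnor number mu = 8.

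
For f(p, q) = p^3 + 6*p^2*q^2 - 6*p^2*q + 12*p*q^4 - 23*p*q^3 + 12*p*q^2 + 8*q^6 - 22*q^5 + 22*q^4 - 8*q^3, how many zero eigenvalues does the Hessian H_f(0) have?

2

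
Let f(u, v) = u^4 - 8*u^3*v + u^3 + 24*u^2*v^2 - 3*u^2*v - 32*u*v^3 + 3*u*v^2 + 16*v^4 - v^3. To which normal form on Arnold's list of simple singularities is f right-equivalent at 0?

The Hessian of f at 0 is [[0, 0], [0, 0]] with rank 0, so corank 2. A Groebner basis of the Jacobian ideal J(f) in C{u,v} is {v^4, u*v^2 - 4*v^3/3, u^2 - 2*u*v + v^2}; counting standard monomials gives mu = 6. Corank 2; j^3 = (u - v)^3 is a perfect cube, so E-series; the 4-jet and mu = 6 give E_6.

E_{6}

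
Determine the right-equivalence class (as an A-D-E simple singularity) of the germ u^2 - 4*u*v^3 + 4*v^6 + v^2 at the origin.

A_1

The Hessian of f at 0 is [[2, 0], [0, 2]] with rank 2, so corank 0. A Groebner basis of the Jacobian ideal J(f) in C{u,v} is {u, v}; counting standard monomials gives mu = 1. Corank 0: nondegenerate Morse point, so A_1.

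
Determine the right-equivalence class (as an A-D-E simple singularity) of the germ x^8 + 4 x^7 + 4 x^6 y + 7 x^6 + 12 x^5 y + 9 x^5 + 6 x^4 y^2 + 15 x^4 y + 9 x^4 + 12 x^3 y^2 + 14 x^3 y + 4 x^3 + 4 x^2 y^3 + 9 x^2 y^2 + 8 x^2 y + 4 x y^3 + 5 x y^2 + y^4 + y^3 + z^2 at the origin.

D_5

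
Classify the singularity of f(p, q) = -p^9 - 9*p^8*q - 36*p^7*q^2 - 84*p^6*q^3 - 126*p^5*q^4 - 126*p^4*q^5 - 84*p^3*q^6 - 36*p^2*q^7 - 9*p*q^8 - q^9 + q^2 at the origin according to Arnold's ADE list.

A_{8}

The Hessian of f at 0 is [[0, 0], [0, 2]] with rank 1, so corank 1. A Groebner basis of the Jacobian ideal J(f) in C{p,q} is {p^8, q}; counting standard monomials gives mu = 8. Corank 1: A-series; mu = 8 gives A_8.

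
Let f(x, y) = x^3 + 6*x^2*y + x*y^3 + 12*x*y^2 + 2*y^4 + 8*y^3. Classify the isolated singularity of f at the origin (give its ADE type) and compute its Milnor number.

The Hessian of f at 0 is [[0, 0], [0, 0]] with rank 0, so corank 2. A Groebner basis of the Jacobian ideal J(f) in C{x,y} is {x^3 + 6*x^2*y + 48*x^2 + 192*x*y + 192*y^2, -6*x^2 + x*y^2 - 24*x*y - 24*y^2, 3*x^2 + 12*x*y + y^3 + 12*y^2}; counting standard monomials gives mu = 7. Corank 2; j^3 = (x + 2*y)^3 is a perfect cube, so E-series; the 4-jet and mu = 7 give E_7.

Type E_7, Milnor number mu = 7.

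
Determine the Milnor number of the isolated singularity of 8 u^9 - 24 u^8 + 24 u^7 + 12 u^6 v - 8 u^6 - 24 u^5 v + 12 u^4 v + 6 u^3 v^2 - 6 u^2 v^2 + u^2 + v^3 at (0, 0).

2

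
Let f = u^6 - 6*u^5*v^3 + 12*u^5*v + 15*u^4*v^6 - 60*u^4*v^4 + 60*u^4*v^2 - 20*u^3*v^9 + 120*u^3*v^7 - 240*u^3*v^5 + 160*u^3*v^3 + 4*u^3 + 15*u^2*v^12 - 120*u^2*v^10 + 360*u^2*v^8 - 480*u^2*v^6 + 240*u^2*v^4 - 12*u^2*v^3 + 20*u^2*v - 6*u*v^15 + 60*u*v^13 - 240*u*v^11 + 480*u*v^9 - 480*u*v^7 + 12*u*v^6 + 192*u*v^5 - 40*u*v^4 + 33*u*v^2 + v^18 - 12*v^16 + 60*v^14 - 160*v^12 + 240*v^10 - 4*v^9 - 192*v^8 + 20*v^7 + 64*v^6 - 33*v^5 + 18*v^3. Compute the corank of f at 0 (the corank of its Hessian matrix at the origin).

2

Hessian at 0 has rank 0.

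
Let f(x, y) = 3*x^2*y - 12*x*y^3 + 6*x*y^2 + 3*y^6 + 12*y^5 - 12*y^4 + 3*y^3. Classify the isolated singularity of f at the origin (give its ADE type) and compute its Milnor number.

Type D_{7}, Milnor number mu = 7.

The Hessian of f at 0 has rank 0. Corank 2; j^3 = 3*y*(x + y)^2 has shape L^2 M (L != M), so D-series; mu = 7 gives D_7.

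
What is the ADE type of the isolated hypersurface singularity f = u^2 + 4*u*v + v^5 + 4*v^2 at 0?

A_{4}

The Hessian of f at 0 has rank 1. Corank 1: A-series; mu = 4 gives A_4.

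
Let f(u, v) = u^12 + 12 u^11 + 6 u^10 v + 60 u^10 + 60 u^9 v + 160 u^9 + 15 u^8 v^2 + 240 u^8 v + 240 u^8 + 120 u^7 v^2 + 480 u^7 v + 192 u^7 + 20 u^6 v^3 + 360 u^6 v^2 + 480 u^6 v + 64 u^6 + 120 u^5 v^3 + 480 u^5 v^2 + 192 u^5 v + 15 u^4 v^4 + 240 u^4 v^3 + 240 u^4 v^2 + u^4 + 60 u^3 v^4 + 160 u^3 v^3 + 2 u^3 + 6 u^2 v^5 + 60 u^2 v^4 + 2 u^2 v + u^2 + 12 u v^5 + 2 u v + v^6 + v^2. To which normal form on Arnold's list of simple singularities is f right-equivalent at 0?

A5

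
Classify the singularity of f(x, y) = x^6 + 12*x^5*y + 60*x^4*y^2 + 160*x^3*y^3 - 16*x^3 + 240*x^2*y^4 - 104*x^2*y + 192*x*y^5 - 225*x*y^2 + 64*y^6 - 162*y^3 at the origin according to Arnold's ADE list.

D_7

The Hessian of f at 0 has rank 0. Corank 2; j^3 = -(x + 2*y)*(4*x + 9*y)^2 has shape L^2 M (L != M), so D-series; mu = 7 gives D_7.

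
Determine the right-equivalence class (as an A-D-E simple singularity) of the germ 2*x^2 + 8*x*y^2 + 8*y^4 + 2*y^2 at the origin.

The Hessian of f at 0 has rank 2. Corank 0: nondegenerate Morse point, so A_1.

A_{1}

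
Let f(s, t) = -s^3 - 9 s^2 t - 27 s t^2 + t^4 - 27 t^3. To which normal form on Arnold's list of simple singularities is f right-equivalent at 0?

The Hessian of f at 0 has rank 0. Corank 2; j^3 = -(s + 3*t)^3 is a perfect cube, so E-series; the 4-jet and mu = 6 give E_6.

E_{6}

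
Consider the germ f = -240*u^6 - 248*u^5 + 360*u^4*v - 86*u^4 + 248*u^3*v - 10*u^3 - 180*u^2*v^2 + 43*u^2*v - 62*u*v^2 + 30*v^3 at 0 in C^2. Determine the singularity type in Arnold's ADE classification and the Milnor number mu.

Type D_{4}, Milnor number mu = 4.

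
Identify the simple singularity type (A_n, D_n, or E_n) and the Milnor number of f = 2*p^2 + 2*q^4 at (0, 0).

Type A_{3}, Milnor number mu = 3.

The Hessian of f at 0 has rank 1. Corank 1: A-series; mu = 3 gives A_3.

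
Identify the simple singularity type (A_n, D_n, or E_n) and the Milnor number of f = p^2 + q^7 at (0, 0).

The Hessian of f at 0 has rank 1. Corank 1: A-series; mu = 6 gives A_6.

Type A_6, Milnor number mu = 6.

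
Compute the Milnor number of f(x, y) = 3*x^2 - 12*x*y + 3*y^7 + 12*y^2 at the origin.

6

The Hessian of f at 0 is [[6, -12], [-12, 24]] with rank 1, so corank 1. A Groebner basis of the Jacobian ideal J(f) in C{x,y} is {y^6, x - 2*y}; counting standard monomials gives mu = 6. Corank 1: A-series; mu = 6 gives A_6.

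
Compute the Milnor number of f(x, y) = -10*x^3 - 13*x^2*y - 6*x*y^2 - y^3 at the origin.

4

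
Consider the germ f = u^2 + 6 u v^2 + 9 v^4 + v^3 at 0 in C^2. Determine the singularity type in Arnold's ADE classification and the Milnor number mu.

Type A_2, Milnor number mu = 2.

The Hessian of f at 0 has rank 1. Corank 1: A-series; mu = 2 gives A_2.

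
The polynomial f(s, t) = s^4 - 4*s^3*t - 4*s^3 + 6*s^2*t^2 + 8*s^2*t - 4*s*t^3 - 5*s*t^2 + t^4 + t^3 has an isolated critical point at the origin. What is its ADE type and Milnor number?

The Hessian of f at 0 has rank 0. Corank 2; j^3 = -(s - t)*(2*s - t)^2 has shape L^2 M (L != M), so D-series; mu = 5 gives D_5.

Type D_{5}, Milnor number mu = 5.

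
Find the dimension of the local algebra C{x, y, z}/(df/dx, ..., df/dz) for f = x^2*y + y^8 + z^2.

9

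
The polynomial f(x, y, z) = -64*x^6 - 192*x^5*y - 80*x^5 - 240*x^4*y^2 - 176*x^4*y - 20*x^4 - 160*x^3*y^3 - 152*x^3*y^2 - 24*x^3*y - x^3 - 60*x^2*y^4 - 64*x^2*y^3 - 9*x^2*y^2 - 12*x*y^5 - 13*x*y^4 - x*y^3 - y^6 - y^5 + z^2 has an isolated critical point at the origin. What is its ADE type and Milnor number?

Type E7, Milnor number mu = 7.

The Hessian of f at 0 is [[0, 0, 0], [0, 0, 0], [0, 0, 2]] with rank 1, so corank 2. A Groebner basis of the Jacobian ideal J(f) in C{x,y,z} is {-3*x^2/5 + y^4 - y^3/5, x^3, x^2*y + x^2/5 + y^3/15, -x^2/5 + x*y^2 - y^3/15, z}; counting standard monomials gives mu = 7. Corank 2; j^3 = -x^3 is a perfect cube, so E-series; the 4-jet and mu = 7 give E_7.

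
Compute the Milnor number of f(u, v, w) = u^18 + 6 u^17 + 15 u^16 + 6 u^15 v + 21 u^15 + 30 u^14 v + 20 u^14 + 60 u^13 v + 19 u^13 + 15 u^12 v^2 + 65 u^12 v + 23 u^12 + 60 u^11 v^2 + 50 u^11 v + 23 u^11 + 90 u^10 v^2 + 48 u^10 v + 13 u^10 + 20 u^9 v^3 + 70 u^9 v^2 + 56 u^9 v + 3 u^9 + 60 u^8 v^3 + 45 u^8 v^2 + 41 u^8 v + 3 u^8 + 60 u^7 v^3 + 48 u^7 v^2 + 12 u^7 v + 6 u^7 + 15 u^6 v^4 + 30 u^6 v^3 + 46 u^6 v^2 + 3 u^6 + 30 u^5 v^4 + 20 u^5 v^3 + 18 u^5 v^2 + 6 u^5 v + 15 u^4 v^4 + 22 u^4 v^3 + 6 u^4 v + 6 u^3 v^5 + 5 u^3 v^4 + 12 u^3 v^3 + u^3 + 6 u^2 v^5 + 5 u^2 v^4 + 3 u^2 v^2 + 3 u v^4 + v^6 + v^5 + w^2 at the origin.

8

The Hessian of f at 0 is [[0, 0, 0], [0, 0, 0], [0, 0, 2]] with rank 1, so corank 2. A Groebner basis of the Jacobian ideal J(f) in C{u,v,w} is {v^4, u^3, u^2/2 + u*v^2, w}; counting standard monomials gives mu = 8. Corank 2; j^3 = u^3 is a perfect cube, so E-series; the 5-jet and mu = 8 give E_8.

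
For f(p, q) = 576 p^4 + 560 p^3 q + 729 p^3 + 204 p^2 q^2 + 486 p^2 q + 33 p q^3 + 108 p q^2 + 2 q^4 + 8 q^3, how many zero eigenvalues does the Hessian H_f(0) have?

2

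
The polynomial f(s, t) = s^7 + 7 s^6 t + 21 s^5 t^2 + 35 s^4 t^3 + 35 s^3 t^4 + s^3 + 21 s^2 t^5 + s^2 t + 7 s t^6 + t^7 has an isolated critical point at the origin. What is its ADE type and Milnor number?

The Hessian of f at 0 is [[0, 0], [0, 0]] with rank 0, so corank 2. A Groebner basis of the Jacobian ideal J(f) in C{s,t} is {-s*t/7 + t^6, s*t^2, s^2 + s*t}; counting standard monomials gives mu = 8. Corank 2; j^3 = s^2*(s + t) has shape L^2 M (L != M), so D-series; mu = 8 gives D_8.

Type D_{8}, Milnor number mu = 8.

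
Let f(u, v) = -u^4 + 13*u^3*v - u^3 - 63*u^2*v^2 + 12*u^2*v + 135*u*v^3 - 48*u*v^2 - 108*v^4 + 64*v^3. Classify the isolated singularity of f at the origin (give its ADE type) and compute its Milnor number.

The Hessian of f at 0 has rank 0. Corank 2; j^3 = -(u - 4*v)^3 is a perfect cube, so E-series; the 4-jet and mu = 7 give E_7.

Type E_7, Milnor number mu = 7.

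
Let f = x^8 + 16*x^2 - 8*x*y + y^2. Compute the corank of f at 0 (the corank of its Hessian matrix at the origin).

Hessian at 0 has rank 1.

1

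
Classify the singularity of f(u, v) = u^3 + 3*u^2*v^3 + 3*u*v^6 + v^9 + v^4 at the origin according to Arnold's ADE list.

E_{6}

The Hessian of f at 0 has rank 0. Corank 2; j^3 = u^3 is a perfect cube, so E-series; the 4-jet and mu = 6 give E_6.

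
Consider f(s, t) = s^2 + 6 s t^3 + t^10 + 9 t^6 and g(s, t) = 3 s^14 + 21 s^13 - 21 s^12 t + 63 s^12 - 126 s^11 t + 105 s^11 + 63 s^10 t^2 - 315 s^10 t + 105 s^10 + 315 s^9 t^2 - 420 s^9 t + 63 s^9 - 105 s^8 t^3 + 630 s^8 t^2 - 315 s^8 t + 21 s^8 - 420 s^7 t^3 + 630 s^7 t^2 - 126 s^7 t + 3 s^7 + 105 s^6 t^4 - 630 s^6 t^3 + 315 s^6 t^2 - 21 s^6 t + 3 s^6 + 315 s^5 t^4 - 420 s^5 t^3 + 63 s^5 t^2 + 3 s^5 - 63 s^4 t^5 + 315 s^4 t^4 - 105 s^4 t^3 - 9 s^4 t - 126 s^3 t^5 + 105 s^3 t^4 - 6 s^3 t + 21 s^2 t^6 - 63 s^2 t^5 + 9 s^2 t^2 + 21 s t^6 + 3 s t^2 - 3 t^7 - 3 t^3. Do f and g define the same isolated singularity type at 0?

No.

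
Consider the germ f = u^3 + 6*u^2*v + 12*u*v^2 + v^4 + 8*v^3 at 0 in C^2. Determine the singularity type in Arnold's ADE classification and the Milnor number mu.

Type E_{6}, Milnor number mu = 6.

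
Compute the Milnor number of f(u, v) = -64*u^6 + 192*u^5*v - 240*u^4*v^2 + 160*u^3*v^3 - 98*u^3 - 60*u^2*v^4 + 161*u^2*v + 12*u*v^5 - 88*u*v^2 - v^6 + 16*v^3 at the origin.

7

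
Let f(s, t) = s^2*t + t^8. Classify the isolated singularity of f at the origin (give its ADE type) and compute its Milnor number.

The Hessian of f at 0 is [[0, 0], [0, 0]] with rank 0, so corank 2. A Groebner basis of the Jacobian ideal J(f) in C{s,t} is {s^2/8 + t^7, s^3, s*t}; counting standard monomials gives mu = 9. Corank 2; j^3 = s^2*t has shape L^2 M (L != M), so D-series; mu = 9 gives D_9.

Type D_{9}, Milnor number mu = 9.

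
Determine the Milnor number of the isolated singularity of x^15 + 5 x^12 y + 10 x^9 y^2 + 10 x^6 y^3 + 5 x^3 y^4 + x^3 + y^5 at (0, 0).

8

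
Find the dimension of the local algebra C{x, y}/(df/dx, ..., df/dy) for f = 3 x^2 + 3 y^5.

4

The Hessian of f at 0 is [[6, 0], [0, 0]] with rank 1, so corank 1. A Groebner basis of the Jacobian ideal J(f) in C{x,y} is {y^4, x}; counting standard monomials gives mu = 4. Corank 1: A-series; mu = 4 gives A_4.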